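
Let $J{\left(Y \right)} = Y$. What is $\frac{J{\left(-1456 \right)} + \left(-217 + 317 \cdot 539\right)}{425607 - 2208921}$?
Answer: $- \frac{84595}{891657} \approx -0.094874$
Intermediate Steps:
$\frac{J{\left(-1456 \right)} + \left(-217 + 317 \cdot 539\right)}{425607 - 2208921} = \frac{-1456 + \left(-217 + 317 \cdot 539\right)}{425607 - 2208921} = \frac{-1456 + \left(-217 + 170863\right)}{-1783314} = \left(-1456 + 170646\right) \left(- \frac{1}{1783314}\right) = 169190 \left(- \frac{1}{1783314}\right) = - \frac{84595}{891657}$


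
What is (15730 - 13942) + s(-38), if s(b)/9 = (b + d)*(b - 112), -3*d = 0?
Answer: 53088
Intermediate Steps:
d = 0 (d = -⅓*0 = 0)
s(b) = 9*b*(-112 + b) (s(b) = 9*((b + 0)*(b - 112)) = 9*(b*(-112 + b)) = 9*b*(-112 + b))
(15730 - 13942) + s(-38) = (15730 - 13942) + 9*(-38)*(-112 - 38) = 1788 + 9*(-38)*(-150) = 1788 + 51300 = 53088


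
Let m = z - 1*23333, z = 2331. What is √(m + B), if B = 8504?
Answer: I*√12498 ≈ 111.79*I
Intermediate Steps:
m = -21002 (m = 2331 - 1*23333 = 2331 - 23333 = -21002)
√(m + B) = √(-21002 + 8504) = √(-12498) = I*√12498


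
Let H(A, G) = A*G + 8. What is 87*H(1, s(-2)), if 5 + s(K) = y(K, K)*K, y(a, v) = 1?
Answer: 87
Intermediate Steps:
s(K) = -5 + K (s(K) = -5 + 1*K = -5 + K)
H(A, G) = 8 + A*G
87*H(1, s(-2)) = 87*(8 + 1*(-5 - 2)) = 87*(8 + 1*(-7)) = 87*(8 - 7) = 87*1 = 87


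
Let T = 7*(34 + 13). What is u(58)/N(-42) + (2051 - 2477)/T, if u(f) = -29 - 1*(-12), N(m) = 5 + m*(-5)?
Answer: -97183/70735 ≈ -1.3739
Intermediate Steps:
N(m) = 5 - 5*m
T = 329 (T = 7*47 = 329)
u(f) = -17 (u(f) = -29 + 12 = -17)
u(58)/N(-42) + (2051 - 2477)/T = -17/(5 - 5*(-42)) + (2051 - 2477)/329 = -17/(5 + 210) - 426*1/329 = -17/215 - 426/329 = -97183/70735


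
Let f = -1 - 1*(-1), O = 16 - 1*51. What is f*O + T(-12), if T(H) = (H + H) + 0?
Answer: -24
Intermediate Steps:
O = -35 (O = 16 - 51 = -35)
T(H) = 2*H (T(H) = 2*H + 0 = 2*H)
f = 0 (f = -1 + 1 = 0)
f*O + T(-12) = 0*(-35) + 2*(-12) = 0 - 24 = -24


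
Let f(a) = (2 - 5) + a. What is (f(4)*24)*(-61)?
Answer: -1464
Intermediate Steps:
f(a) = -3 + a
(f(4)*24)*(-61) = ((-3 + 4)*24)*(-61) = (1*24)*(-61) = 24*(-61) = -1464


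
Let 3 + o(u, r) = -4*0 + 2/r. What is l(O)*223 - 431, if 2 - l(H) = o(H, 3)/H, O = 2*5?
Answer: 2011/30 ≈ 67.033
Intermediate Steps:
o(u, r) = -3 + 2/r (o(u, r) = -3 + (-4*0 + 2/r) = -3 + (0 + 2/r) = -3 + 2/r)
O = 10
l(H) = 2 + 7/(3*H) (l(H) = 2 - (-3 + 2/3)/H = 2 - (-3 + 2*(⅓))/H = 2 - (-3 + ⅔)/H = 2 - (-7)/(3*H) = 2 + 7/(3*H))
l(O)*223 - 431 = (2 + (7/3)/10)*223 - 431 = (2 + (7/3)*(⅒))*223 - 431 = (2 + 7/30)*223 - 431 = (67/30)*223 - 431 = 14941/30 - 431 = 2011/30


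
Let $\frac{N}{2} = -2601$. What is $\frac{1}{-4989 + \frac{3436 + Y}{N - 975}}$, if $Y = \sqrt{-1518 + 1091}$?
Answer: $- \frac{27196880079}{135700363171364} + \frac{6177 i \sqrt{427}}{949902542199548} \approx -0.00020042 + 1.3437 \cdot 10^{-10} i$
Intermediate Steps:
$N = -5202$ ($N = 2 \left(-2601\right) = -5202$)
$Y = i \sqrt{427}$ ($Y = \sqrt{-427} = i \sqrt{427} \approx 20.664 i$)
$\frac{1}{-4989 + \frac{3436 + Y}{N - 975}} = \frac{1}{-4989 + \frac{3436 + i \sqrt{427}}{-5202 - 975}} = \frac{1}{-4989 + \frac{3436 + i \sqrt{427}}{-6177}} = \frac{1}{-4989 + \left(3436 + i \sqrt{427}\right) \left(- \frac{1}{6177}\right)} = \frac{1}{-4989 - \left(\frac{3436}{6177} + \frac{i \sqrt{427}}{6177}\right)} = \frac{1}{- \frac{30820489}{6177} - \frac{i \sqrt{427}}{6177}}$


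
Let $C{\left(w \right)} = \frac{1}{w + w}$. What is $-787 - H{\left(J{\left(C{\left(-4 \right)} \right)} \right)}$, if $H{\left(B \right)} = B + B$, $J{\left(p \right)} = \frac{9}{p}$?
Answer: $-643$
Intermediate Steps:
$C{\left(w \right)} = \frac{1}{2 w}$
$H{\left(B \right)} = 2 B$
$-787 - H{\left(J{\left(C{\left(-4 \right)} \right)} \right)} = -787 - 2 \frac{9}{\frac{1}{2} \frac{1}{-4}} = -787 - 2 \frac{9}{\frac{1}{2} \left(- \frac{1}{4}\right)} = -787 - 2 \frac{9}{- \frac{1}{8}} = -787 - 2 \cdot 9 \left(-8\right) = -787 - 2 \left(-72\right) = -787 - -144 = -787 + 144 = -643$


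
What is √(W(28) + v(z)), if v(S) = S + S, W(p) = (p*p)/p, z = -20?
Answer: 2*I*√3 ≈ 3.4641*I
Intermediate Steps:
W(p) = p (W(p) = p²/p = p)
v(S) = 2*S
√(W(28) + v(z)) = √(28 + 2*(-20)) = √(28 - 40) = √(-12) = 2*I*√3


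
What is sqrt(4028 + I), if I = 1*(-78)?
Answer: 5*sqrt(158) ≈ 62.849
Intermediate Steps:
I = -78
sqrt(4028 + I) = sqrt(4028 - 78) = sqrt(3950) = 5*sqrt(158)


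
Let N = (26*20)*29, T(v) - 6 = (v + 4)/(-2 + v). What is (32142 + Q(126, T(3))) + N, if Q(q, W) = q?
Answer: 47348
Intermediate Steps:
T(v) = 6 + (4 + v)/(-2 + v) (T(v) = 6 + (v + 4)/(-2 + v) = 6 + (4 + v)/(-2 + v))
N = 15080 (N = 520*29 = 15080)
(32142 + Q(126, T(3))) + N = (32142 + 126) + 15080 = 32268 + 15080 = 47348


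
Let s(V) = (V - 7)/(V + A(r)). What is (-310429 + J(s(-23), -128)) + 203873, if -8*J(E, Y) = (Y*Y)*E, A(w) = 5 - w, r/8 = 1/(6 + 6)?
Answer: -768932/7 ≈ -1.0985e+5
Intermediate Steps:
r = ⅔ (r = 8/(6 + 6) = 8/12 = 8*(1/12) = ⅔ ≈ 0.66667)
s(V) = (-7 + V)/(13/3 + V) (s(V) = (V - 7)/(V + (5 - 1*⅔)) = (-7 + V)/(V + (5 - ⅔)) = (-7 + V)/(V + 13/3) = (-7 + V)/(13/3 + V))
J(E, Y) = -E*Y²/8 (J(E, Y) = -Y*Y*E/8 = -Y²*E/8 = -E*Y²/8)
(-310429 + J(s(-23), -128)) + 203873 = (-310429 - ⅛*3*(-7 - 23)/(13 + 3*(-23))*(-128)²) + 203873 = (-310429 - ⅛*3*(-30)/(13 - 69)*16384) + 203873 = (-310429 - ⅛*3*(-30)/(-56)*16384) + 203873 = (-310429 - ⅛*3*(-1/56)*(-30)*16384) + 203873 = (-310429 - ⅛*45/28*16384) + 203873 = (-310429 - 23040/7) + 203873 = -2196043/7 + 203873 = -768932/7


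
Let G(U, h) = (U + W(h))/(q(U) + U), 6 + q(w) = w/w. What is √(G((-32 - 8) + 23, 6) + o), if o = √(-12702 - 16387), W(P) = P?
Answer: √(2 + 4*I*√29089)/2 ≈ 9.2481 + 9.2211*I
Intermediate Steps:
q(w) = -5 (q(w) = -6 + w/w = -6 + 1 = -5)
G(U, h) = (U + h)/(-5 + U)
o = I*√29089 (o = √(-29089) = I*√29089 ≈ 170.55*I)
√(G((-32 - 8) + 23, 6) + o) = √((((-32 - 8) + 23) + 6)/(-5 + ((-32 - 8) + 23)) + I*√29089) = √(((-40 + 23) + 6)/(-5 + (-40 + 23)) + I*√29089) = √((-17 + 6)/(-5 - 17) + I*√29089) = √(-11/(-22) + I*√29089) = √(-1/22*(-11) + I*√29089) = √(½ + I*√29089)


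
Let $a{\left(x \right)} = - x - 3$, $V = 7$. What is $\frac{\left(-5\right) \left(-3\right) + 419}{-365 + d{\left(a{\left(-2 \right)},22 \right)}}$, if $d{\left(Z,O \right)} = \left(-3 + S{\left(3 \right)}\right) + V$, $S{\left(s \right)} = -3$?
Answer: $- \frac{31}{26} \approx -1.1923$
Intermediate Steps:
$a{\left(x \right)} = -3 - x$
$d{\left(Z,O \right)} = 1$ ($d{\left(Z,O \right)} = \left(-3 - 3\right) + 7 = -6 + 7 = 1$)
$\frac{\left(-5\right) \left(-3\right) + 419}{-365 + d{\left(a{\left(-2 \right)},22 \right)}} = \frac{\left(-5\right) \left(-3\right) + 419}{-365 + 1} = \frac{15 + 419}{-364} = 434 \left(- \frac{1}{364}\right) = - \frac{31}{26}$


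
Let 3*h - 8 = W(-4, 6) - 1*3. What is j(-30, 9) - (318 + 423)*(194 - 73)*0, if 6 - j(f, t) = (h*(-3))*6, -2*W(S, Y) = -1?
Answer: 39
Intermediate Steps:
W(S, Y) = 1/2 (W(S, Y) = -1/2*(-1) = 1/2)
h = 11/6 (h = 8/3 + (1/2 - 1*3)/3 = 8/3 + (1/2 - 3)/3 = 8/3 + (1/3)*(-5/2) = 8/3 - 5/6 = 11/6 ≈ 1.8333)
j(f, t) = 39 (j(f, t) = 6 - (11/6)*(-3)*6 = 6 - (-11)*6/2 = 6 - 1*(-33) = 6 + 33 = 39)
j(-30, 9) - (318 + 423)*(194 - 73)*0 = 39 - (318 + 423)*(194 - 73)*0 = 39 - 741*121*0 = 39 - 89661*0 = 39 - 1*0 = 39 + 0 = 39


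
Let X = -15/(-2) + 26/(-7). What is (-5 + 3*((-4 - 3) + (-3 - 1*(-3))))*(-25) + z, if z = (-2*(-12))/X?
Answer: 34786/53 ≈ 656.34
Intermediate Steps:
X = 53/14 (X = -15*(-½) + 26*(-⅐) = 15/2 - 26/7 = 53/14 ≈ 3.7857)
z = 336/53 (z = (-2*(-12))/(53/14) = 24*(14/53) = 336/53 ≈ 6.3396)
(-5 + 3*((-4 - 3) + (-3 - 1*(-3))))*(-25) + z = (-5 + 3*((-4 - 3) + (-3 - 1*(-3))))*(-25) + 336/53 = (-5 + 3*(-7 + (-3 + 3)))*(-25) + 336/53 = (-5 + 3*(-7 + 0))*(-25) + 336/53 = (-5 + 3*(-7))*(-25) + 336/53 = (-5 - 21)*(-25) + 336/53 = -26*(-25) + 336/53 = 650 + 336/53 = 34786/53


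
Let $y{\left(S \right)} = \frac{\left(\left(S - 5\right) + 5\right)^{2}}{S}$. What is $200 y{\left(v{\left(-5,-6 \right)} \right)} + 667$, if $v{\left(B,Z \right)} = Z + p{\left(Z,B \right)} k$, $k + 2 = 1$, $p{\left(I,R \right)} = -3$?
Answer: $67$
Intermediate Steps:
$k = -1$ ($k = -2 + 1 = -1$)
$v{\left(B,Z \right)} = 3 + Z$ ($v{\left(B,Z \right)} = Z - -3 = Z + 3 = 3 + Z$)
$y{\left(S \right)} = S$ ($y{\left(S \right)} = \frac{\left(\left(S - 5\right) + 5\right)^{2}}{S} = \frac{\left(\left(-5 + S\right) + 5\right)^{2}}{S} = \frac{S^{2}}{S} = S$)
$200 y{\left(v{\left(-5,-6 \right)} \right)} + 667 = 200 \left(3 - 6\right) + 667 = 200 \left(-3\right) + 667 = -600 + 667 = 67$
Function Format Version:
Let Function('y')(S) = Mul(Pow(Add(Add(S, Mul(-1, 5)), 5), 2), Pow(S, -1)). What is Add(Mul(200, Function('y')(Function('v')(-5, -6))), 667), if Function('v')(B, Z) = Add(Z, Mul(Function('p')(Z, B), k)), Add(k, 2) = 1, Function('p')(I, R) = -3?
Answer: 67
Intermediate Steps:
k = -1 (k = Add(-2, 1) = -1)
Function('v')(B, Z) = Add(3, Z) (Function('v')(B, Z) = Add(Z, Mul(-3, -1)) = Add(Z, 3) = Add(3, Z))
Function('y')(S) = S (Function('y')(S) = Mul(Pow(Add(Add(S, -5), 5), 2), Pow(S, -1)) = Mul(Pow(Add(Add(-5, S), 5), 2), Pow(S, -1)) = Mul(Pow(S, 2), Pow(S, -1)) = S)
Add(Mul(200, Function('y')(Function('v')(-5, -6))), 667) = Add(Mul(200, Add(3, -6)), 667) = Add(Mul(200, -3), 667) = Add(-600, 667) = 67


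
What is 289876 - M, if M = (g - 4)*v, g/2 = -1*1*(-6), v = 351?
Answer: 287068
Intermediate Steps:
g = 12 (g = 2*(-1*1*(-6)) = 2*(-1*(-6)) = 2*6 = 12)
M = 2808 (M = (12 - 4)*351 = 8*351 = 2808)
289876 - M = 289876 - 1*2808 = 289876 - 2808 = 287068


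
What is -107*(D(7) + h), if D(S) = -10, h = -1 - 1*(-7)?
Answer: 428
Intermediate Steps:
h = 6 (h = -1 + 7 = 6)
-107*(D(7) + h) = -107*(-10 + 6) = -107*(-4) = 428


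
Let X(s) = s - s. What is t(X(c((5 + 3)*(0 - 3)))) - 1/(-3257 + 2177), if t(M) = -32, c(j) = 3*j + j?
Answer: -34559/1080 ≈ -31.999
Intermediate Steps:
c(j) = 4*j
X(s) = 0
t(X(c((5 + 3)*(0 - 3)))) - 1/(-3257 + 2177) = -32 - 1/(-3257 + 2177) = -32 - 1/(-1080) = -32 - 1*(-1/1080) = -32 + 1/1080 = -34559/1080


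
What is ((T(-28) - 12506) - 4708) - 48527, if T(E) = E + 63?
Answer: -65706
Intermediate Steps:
T(E) = 63 + E
((T(-28) - 12506) - 4708) - 48527 = (((63 - 28) - 12506) - 4708) - 48527 = ((35 - 12506) - 4708) - 48527 = (-12471 - 4708) - 48527 = -17179 - 48527 = -65706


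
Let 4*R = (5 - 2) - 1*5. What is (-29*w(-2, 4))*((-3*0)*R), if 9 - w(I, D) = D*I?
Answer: 0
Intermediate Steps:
R = -½ (R = ((5 - 2) - 1*5)/4 = (3 - 5)/4 = (¼)*(-2) = -½ ≈ -0.50000)
w(I, D) = 9 - D*I
(-29*w(-2, 4))*((-3*0)*R) = (-29*(9 - 1*4*(-2)))*(-3*0*(-½)) = (-29*(9 + 8))*(0*(-½)) = -29*17*0 = -493*0 = 0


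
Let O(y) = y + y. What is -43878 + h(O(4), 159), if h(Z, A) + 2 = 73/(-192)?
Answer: -8425033/192 ≈ -43880.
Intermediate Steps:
O(y) = 2*y
h(Z, A) = -457/192 (h(Z, A) = -2 + 73/(-192) = -2 + 73*(-1/192) = -2 - 73/192 = -457/192)
-43878 + h(O(4), 159) = -43878 - 457/192 = -8425033/192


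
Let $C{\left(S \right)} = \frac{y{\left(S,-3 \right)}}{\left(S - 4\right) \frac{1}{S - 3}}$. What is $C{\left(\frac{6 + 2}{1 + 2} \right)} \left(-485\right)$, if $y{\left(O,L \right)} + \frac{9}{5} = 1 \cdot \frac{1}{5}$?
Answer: $194$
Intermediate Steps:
$y{\left(O,L \right)} = - \frac{8}{5}$ ($y{\left(O,L \right)} = - \frac{9}{5} + 1 \cdot \frac{1}{5} = - \frac{9}{5} + \frac{1}{5} = - \frac{8}{5}$)
$C{\left(S \right)} = - \frac{8 \left(-3 + S\right)}{5 \left(-4 + S\right)}$ ($C{\left(S \right)} = - \frac{8}{5 \frac{S - 4}{S - 3}} = - \frac{8}{5 \frac{-4 + S}{-3 + S}} = - \frac{8 \frac{-3 + S}{-4 + S}}{5} = - \frac{8 \left(-3 + S\right)}{5 \left(-4 + S\right)}$)
$C{\left(\frac{6 + 2}{1 + 2} \right)} \left(-485\right) = \frac{8 \left(3 - \frac{6 + 2}{1 + 2}\right)}{5 \left(-4 + \frac{6 + 2}{1 + 2}\right)} \left(-485\right) = \frac{8 \left(3 - \frac{8}{3}\right)}{5 \left(-4 + \frac{8}{3}\right)} \left(-485\right) = \frac{8 \left(3 - \frac{8}{3}\right)}{5 \left(- \frac{4}{3}\right)} \left(-485\right) = \frac{8}{5} \left(- \frac{3}{4}\right) \frac{1}{3} \left(-485\right) = \left(- \frac{2}{5}\right) \left(-485\right) = 194$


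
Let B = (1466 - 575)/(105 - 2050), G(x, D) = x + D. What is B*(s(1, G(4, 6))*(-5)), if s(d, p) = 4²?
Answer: 14256/389 ≈ 36.648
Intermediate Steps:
G(x, D) = D + x
s(d, p) = 16
B = -891/1945 (B = 891/(-1945) = 891*(-1/1945) = -891/1945 ≈ -0.45810)
B*(s(1, G(4, 6))*(-5)) = -14256*(-5)/1945 = -891/1945*(-80) = 14256/389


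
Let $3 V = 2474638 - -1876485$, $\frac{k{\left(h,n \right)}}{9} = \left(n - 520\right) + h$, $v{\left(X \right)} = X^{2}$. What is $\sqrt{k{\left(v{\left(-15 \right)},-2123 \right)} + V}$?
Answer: $\frac{\sqrt{12857511}}{3} \approx 1195.2$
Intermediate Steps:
$k{\left(h,n \right)} = -4680 + 9 h + 9 n$ ($k{\left(h,n \right)} = 9 \left(\left(n - 520\right) + h\right) = 9 \left(\left(-520 + n\right) + h\right) = 9 \left(-520 + h + n\right) = -4680 + 9 h + 9 n$)
$V = \frac{4351123}{3}$ ($V = \frac{2474638 - -1876485}{3} = \frac{2474638 + 1876485}{3} = \frac{1}{3} \cdot 4351123 = \frac{4351123}{3} \approx 1.4504 \cdot 10^{6}$)
$\sqrt{k{\left(v{\left(-15 \right)},-2123 \right)} + V} = \sqrt{\left(-4680 + 9 \left(-15\right)^{2} + 9 \left(-2123\right)\right) + \frac{4351123}{3}} = \sqrt{\left(-4680 + 9 \cdot 225 - 19107\right) + \frac{4351123}{3}} = \sqrt{\left(-4680 + 2025 - 19107\right) + \frac{4351123}{3}} = \sqrt{-21762 + \frac{4351123}{3}} = \sqrt{\frac{4285837}{3}} = \frac{\sqrt{12857511}}{3}$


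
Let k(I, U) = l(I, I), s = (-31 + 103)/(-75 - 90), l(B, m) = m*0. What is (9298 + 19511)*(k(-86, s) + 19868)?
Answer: 572377212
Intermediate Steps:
l(B, m) = 0
s = -24/55 (s = 72/(-165) = 72*(-1/165) = -24/55 ≈ -0.43636)
k(I, U) = 0
(9298 + 19511)*(k(-86, s) + 19868) = (9298 + 19511)*(0 + 19868) = 28809*19868 = 572377212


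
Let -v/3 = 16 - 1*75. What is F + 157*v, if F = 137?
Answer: 27926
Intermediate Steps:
v = 177 (v = -3*(16 - 1*75) = -3*(16 - 75) = -3*(-59) = 177)
F + 157*v = 137 + 157*177 = 137 + 27789 = 27926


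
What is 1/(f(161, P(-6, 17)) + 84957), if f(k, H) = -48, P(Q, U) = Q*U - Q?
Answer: 1/84909 ≈ 1.1777e-5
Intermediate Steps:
P(Q, U) = -Q + Q*U
1/(f(161, P(-6, 17)) + 84957) = 1/(-48 + 84957) = 1/84909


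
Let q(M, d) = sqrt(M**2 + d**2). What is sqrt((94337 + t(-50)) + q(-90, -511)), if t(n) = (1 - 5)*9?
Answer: sqrt(94301 + sqrt(269221)) ≈ 307.93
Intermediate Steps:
t(n) = -36 (t(n) = -4*9 = -36)
sqrt((94337 + t(-50)) + q(-90, -511)) = sqrt((94337 - 36) + sqrt((-90)**2 + (-511)**2)) = sqrt(94301 + sqrt(8100 + 261121)) = sqrt(94301 + sqrt(269221))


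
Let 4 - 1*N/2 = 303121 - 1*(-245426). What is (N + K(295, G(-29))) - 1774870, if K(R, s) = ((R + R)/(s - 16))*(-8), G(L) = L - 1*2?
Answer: -134977212/47 ≈ -2.8719e+6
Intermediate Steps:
N = -1097086 (N = 8 - 2*(303121 - 1*(-245426)) = 8 - 2*(303121 + 245426) = 8 - 2*548547 = 8 - 1097094 = -1097086)
G(L) = -2 + L (G(L) = L - 2 = -2 + L)
K(R, s) = -16*R/(-16 + s) (K(R, s) = ((2*R)/(-16 + s))*(-8) = (2*R/(-16 + s))*(-8) = -16*R/(-16 + s))
(N + K(295, G(-29))) - 1774870 = (-1097086 - 16*295/(-16 + (-2 - 29))) - 1774870 = (-1097086 - 16*295/(-16 - 31)) - 1774870 = (-1097086 - 16*295/(-47)) - 1774870 = (-1097086 - 16*295*(-1/47)) - 1774870 = (-1097086 + 4720/47) - 1774870 = -51558322/47 - 1774870 = -134977212/47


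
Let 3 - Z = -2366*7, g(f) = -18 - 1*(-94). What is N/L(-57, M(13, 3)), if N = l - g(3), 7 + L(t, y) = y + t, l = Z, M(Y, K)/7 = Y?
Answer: 16489/27 ≈ 610.70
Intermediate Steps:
M(Y, K) = 7*Y
g(f) = 76 (g(f) = -18 + 94 = 76)
Z = 16565 (Z = 3 - (-2366)*7 = 3 - 1*(-16562) = 3 + 16562 = 16565)
l = 16565
L(t, y) = -7 + t + y (L(t, y) = -7 + (y + t) = -7 + (t + y) = -7 + t + y)
N = 16489 (N = 16565 - 1*76 = 16565 - 76 = 16489)
N/L(-57, M(13, 3)) = 16489/(-7 - 57 + 7*13) = 16489/(-7 - 57 + 91) = 16489/27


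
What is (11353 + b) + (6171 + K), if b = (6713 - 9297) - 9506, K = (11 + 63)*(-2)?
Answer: 5286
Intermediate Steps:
K = -148 (K = 74*(-2) = -148)
b = -12090 (b = -2584 - 9506 = -12090)
(11353 + b) + (6171 + K) = (11353 - 12090) + (6171 - 148) = -737 + 6023 = 5286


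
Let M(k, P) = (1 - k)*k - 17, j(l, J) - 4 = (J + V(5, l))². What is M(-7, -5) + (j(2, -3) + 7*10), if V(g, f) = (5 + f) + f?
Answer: 37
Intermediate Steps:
V(g, f) = 5 + 2*f
j(l, J) = 4 + (5 + J + 2*l)² (j(l, J) = 4 + (J + (5 + 2*l))² = 4 + (5 + J + 2*l)²)
M(k, P) = -17 + k*(1 - k) (M(k, P) = k*(1 - k) - 17 = -17 + k*(1 - k))
M(-7, -5) + (j(2, -3) + 7*10) = (-17 - 7 - 1*(-7)²) + ((4 + (5 - 3 + 2*2)²) + 7*10) = (-17 - 7 - 1*49) + ((4 + (5 - 3 + 4)²) + 70) = (-17 - 7 - 49) + ((4 + 6²) + 70) = -73 + ((4 + 36) + 70) = -73 + (40 + 70) = -73 + 110 = 37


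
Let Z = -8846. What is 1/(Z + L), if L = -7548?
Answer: -1/16394 ≈ -6.0998e-5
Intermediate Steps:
1/(Z + L) = 1/(-8846 - 7548) = 1/(-16394) = -1/16394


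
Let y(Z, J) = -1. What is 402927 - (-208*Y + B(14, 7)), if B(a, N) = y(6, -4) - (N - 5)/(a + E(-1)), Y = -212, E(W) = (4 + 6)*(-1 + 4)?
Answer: 7894305/22 ≈ 3.5883e+5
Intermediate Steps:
E(W) = 30 (E(W) = 10*3 = 30)
B(a, N) = -1 - (-5 + N)/(30 + a) (B(a, N) = -1 - (N - 5)/(a + 30) = -1 - (-5 + N)/(30 + a))
402927 - (-208*Y + B(14, 7)) = 402927 - (-208*(-212) + (-25 - 1*7 - 1*14)/(30 + 14)) = 402927 - (44096 + (-25 - 7 - 14)/44) = 402927 - (44096 + (1/44)*(-46)) = 402927 - (44096 - 23/22) = 402927 - 1*970089/22 = 402927 - 970089/22 = 7894305/22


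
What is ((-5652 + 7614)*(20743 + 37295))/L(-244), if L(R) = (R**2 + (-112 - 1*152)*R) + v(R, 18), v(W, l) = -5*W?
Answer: 1054357/1159 ≈ 909.71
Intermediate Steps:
L(R) = R**2 - 269*R (L(R) = (R**2 + (-112 - 1*152)*R) - 5*R = (R**2 + (-112 - 152)*R) - 5*R = (R**2 - 264*R) - 5*R = R**2 - 269*R)
((-5652 + 7614)*(20743 + 37295))/L(-244) = ((-5652 + 7614)*(20743 + 37295))/((-244*(-269 - 244))) = (1962*58038)/((-244*(-513))) = 113870556/125172 = 113870556*(1/125172) = 1054357/1159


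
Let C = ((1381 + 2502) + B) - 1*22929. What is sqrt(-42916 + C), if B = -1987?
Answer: I*sqrt(63949) ≈ 252.88*I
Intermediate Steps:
C = -21033 (C = ((1381 + 2502) - 1987) - 1*22929 = (3883 - 1987) - 22929 = 1896 - 22929 = -21033)
sqrt(-42916 + C) = sqrt(-42916 - 21033) = sqrt(-63949) = I*sqrt(63949)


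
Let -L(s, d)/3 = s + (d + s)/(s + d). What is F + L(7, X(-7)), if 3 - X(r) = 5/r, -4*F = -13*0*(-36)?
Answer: -24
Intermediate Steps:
F = 0 (F = -(-13*0)*(-36)/4 = -0*(-36) = -1/4*0 = 0)
X(r) = 3 - 5/r
L(s, d) = -3 - 3*s (L(s, d) = -3*(s + (d + s)/(s + d)) = -3*(s + (d + s)/(d + s)) = -3*(s + 1) = -3*(1 + s) = -3 - 3*s)
F + L(7, X(-7)) = 0 + (-3 - 3*7) = 0 + (-3 - 21) = 0 - 24 = -24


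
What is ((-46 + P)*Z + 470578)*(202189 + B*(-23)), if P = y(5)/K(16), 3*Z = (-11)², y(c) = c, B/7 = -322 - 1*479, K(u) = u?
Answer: 3725320438475/24 ≈ 1.5522e+11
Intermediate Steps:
B = -5607 (B = 7*(-322 - 1*479) = 7*(-322 - 479) = 7*(-801) = -5607)
Z = 121/3 (Z = (⅓)*(-11)² = (⅓)*121 = 121/3 ≈ 40.333)
P = 5/16 ≈ 0.31250
((-46 + P)*Z + 470578)*(202189 + B*(-23)) = ((-46 + 5/16)*(121/3) + 470578)*(202189 - 5607*(-23)) = (-731/16*121/3 + 470578)*(202189 + 128961) = (-88451/48 + 470578)*331150 = (22499293/48)*331150 = 3725320438475/24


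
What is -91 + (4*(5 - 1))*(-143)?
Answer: -2379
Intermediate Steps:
-91 + (4*(5 - 1))*(-143) = -91 + (4*4)*(-143) = -91 + 16*(-143) = -91 - 2288 = -2379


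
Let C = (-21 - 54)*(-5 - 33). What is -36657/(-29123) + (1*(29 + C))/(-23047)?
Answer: 760988762/671197781 ≈ 1.1338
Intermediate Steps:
C = 2850 (C = -75*(-38) = 2850)
-36657/(-29123) + (1*(29 + C))/(-23047) = -36657/(-29123) + (1*(29 + 2850))/(-23047) = -36657*(-1/29123) + (1*2879)*(-1/23047) = 36657/29123 + 2879*(-1/23047) = 36657/29123 - 2879/23047 = 760988762/671197781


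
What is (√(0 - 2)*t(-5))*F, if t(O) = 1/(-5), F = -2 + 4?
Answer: -2*I*√2/5 ≈ -0.56569*I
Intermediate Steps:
F = 2
t(O) = -⅕
(√(0 - 2)*t(-5))*F = (√(0 - 2)*(-⅕))*2 = (√(-2)*(-⅕))*2 = ((I*√2)*(-⅕))*2 = -I*√2/5*2 = -2*I*√2/5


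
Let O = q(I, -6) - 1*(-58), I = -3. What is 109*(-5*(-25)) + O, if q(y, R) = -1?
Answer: 13682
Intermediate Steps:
O = 57 (O = -1 - 1*(-58) = -1 + 58 = 57)
109*(-5*(-25)) + O = 109*(-5*(-25)) + 57 = 109*125 + 57 = 13625 + 57 = 13682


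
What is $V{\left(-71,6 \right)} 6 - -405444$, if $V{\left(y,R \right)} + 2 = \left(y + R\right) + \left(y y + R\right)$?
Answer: $435324$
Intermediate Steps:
$V{\left(y,R \right)} = -2 + y + y^{2} + 2 R$ ($V{\left(y,R \right)} = -2 + \left(\left(y + R\right) + \left(y y + R\right)\right) = -2 + \left(\left(R + y\right) + \left(y^{2} + R\right)\right) = -2 + \left(\left(R + y\right) + \left(R + y^{2}\right)\right) = -2 + \left(y + y^{2} + 2 R\right) = -2 + y + y^{2} + 2 R$)
$V{\left(-71,6 \right)} 6 - -405444 = \left(-2 - 71 + \left(-71\right)^{2} + 2 \cdot 6\right) 6 - -405444 = \left(-2 - 71 + 5041 + 12\right) 6 + 405444 = 4980 \cdot 6 + 405444 = 29880 + 405444 = 435324$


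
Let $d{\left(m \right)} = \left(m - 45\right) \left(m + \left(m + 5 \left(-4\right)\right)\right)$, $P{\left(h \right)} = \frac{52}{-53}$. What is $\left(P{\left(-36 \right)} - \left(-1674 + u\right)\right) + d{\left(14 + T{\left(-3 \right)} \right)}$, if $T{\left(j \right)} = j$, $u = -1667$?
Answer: $\frac{173417}{53} \approx 3272.0$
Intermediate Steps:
$P{\left(h \right)} = - \frac{52}{53}$ ($P{\left(h \right)} = 52 \left(- \frac{1}{53}\right) = - \frac{52}{53}$)
$d{\left(m \right)} = \left(-45 + m\right) \left(-20 + 2 m\right)$ ($d{\left(m \right)} = \left(-45 + m\right) \left(m + \left(m - 20\right)\right) = \left(-45 + m\right) \left(m + \left(-20 + m\right)\right) = \left(-45 + m\right) \left(-20 + 2 m\right)$)
$\left(P{\left(-36 \right)} - \left(-1674 + u\right)\right) + d{\left(14 + T{\left(-3 \right)} \right)} = \left(- \frac{52}{53} + \left(1674 - -1667\right)\right) + \left(900 - 110 \left(14 - 3\right) + 2 \left(14 - 3\right)^{2}\right) = \left(- \frac{52}{53} + \left(1674 + 1667\right)\right) + \left(900 - 1210 + 2 \cdot 11^{2}\right) = \left(- \frac{52}{53} + 3341\right) + \left(900 - 1210 + 2 \cdot 121\right) = \frac{177021}{53} + \left(900 - 1210 + 242\right) = \frac{177021}{53} - 68 = \frac{173417}{53}$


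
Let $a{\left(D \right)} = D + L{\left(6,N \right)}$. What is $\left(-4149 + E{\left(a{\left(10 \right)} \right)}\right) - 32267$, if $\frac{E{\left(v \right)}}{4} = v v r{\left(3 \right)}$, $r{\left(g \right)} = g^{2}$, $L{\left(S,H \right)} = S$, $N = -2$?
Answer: $-27200$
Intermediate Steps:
$a{\left(D \right)} = 6 + D$ ($a{\left(D \right)} = D + 6 = 6 + D$)
$E{\left(v \right)} = 36 v^{2}$ ($E{\left(v \right)} = 4 v v 3^{2} = 4 v^{2} \cdot 9 = 4 \cdot 9 v^{2} = 36 v^{2}$)
$\left(-4149 + E{\left(a{\left(10 \right)} \right)}\right) - 32267 = \left(-4149 + 36 \left(6 + 10\right)^{2}\right) - 32267 = \left(-4149 + 36 \cdot 16^{2}\right) - 32267 = \left(-4149 + 36 \cdot 256\right) - 32267 = \left(-4149 + 9216\right) - 32267 = 5067 - 32267 = -27200$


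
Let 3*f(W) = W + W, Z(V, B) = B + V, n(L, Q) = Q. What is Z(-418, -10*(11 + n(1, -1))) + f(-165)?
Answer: -628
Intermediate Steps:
f(W) = 2*W/3 (f(W) = (W + W)/3 = (2*W)/3 = 2*W/3)
Z(-418, -10*(11 + n(1, -1))) + f(-165) = (-10*(11 - 1) - 418) + (⅔)*(-165) = (-10*10 - 418) - 110 = (-100 - 418) - 110 = -518 - 110 = -628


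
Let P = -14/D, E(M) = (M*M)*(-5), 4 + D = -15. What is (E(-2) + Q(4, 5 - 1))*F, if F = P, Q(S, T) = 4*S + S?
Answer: 0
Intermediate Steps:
D = -19 (D = -4 - 15 = -19)
Q(S, T) = 5*S
E(M) = -5*M² (E(M) = M²*(-5) = -5*M²)
P = 14/19 (P = -14/(-19) = -14*(-1/19) = 14/19 ≈ 0.73684)
F = 14/19 ≈ 0.73684
(E(-2) + Q(4, 5 - 1))*F = (-5*(-2)² + 5*4)*(14/19) = (-5*4 + 20)*(14/19) = (-20 + 20)*(14/19) = 0*(14/19) = 0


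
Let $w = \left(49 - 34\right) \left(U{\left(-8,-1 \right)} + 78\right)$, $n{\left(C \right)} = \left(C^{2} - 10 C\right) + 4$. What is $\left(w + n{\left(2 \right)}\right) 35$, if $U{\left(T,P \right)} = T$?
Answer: $36330$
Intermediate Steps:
$n{\left(C \right)} = 4 + C^{2} - 10 C$
$w = 1050$ ($w = \left(49 - 34\right) \left(-8 + 78\right) = 15 \cdot 70 = 1050$)
$\left(w + n{\left(2 \right)}\right) 35 = \left(1050 + \left(4 + 2^{2} - 20\right)\right) 35 = \left(1050 + \left(4 + 4 - 20\right)\right) 35 = \left(1050 - 12\right) 35 = 1038 \cdot 35 = 36330$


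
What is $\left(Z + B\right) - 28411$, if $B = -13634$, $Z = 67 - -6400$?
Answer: $-35578$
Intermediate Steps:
$Z = 6467$ ($Z = 67 + 6400 = 6467$)
$\left(Z + B\right) - 28411 = \left(6467 - 13634\right) - 28411 = -7167 - 28411 = -35578$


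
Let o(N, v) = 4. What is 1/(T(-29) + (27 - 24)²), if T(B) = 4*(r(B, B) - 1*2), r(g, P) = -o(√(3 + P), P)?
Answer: -1/15 ≈ -0.066667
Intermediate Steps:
r(g, P) = -4 (r(g, P) = -1*4 = -4)
T(B) = -24 (T(B) = 4*(-4 - 1*2) = 4*(-4 - 2) = 4*(-6) = -24)
1/(T(-29) + (27 - 24)²) = 1/(-24 + (27 - 24)²) = 1/(-24 + 3²) = 1/(-24 + 9) = 1/(-15) = -1/15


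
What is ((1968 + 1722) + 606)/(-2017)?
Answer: -4296/2017 ≈ -2.1299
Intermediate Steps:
((1968 + 1722) + 606)/(-2017) = (3690 + 606)*(-1/2017) = 4296*(-1/2017) = -4296/2017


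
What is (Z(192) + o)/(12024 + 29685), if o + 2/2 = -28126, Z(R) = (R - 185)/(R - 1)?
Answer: -1790750/2655473 ≈ -0.67436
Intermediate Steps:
Z(R) = (-185 + R)/(-1 + R)
o = -28127 (o = -1 - 28126 = -28127)
(Z(192) + o)/(12024 + 29685) = ((-185 + 192)/(-1 + 192) - 28127)/(12024 + 29685) = (7/191 - 28127)/41709 = ((1/191)*7 - 28127)*(1/41709) = (7/191 - 28127)*(1/41709) = -5372250/191*1/41709 = -1790750/2655473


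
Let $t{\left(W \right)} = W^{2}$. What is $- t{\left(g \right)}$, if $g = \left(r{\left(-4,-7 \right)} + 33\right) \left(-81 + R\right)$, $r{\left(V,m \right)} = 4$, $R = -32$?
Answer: $-17480761$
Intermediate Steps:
$g = -4181$ ($g = \left(4 + 33\right) \left(-81 - 32\right) = 37 \left(-113\right) = -4181$)
$- t{\left(g \right)} = - \left(-4181\right)^{2} = \left(-1\right) 17480761 = -17480761$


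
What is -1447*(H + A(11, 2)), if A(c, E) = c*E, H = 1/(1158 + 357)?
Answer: -48229957/1515 ≈ -31835.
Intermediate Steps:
H = 1/1515 ≈ 0.00066007
A(c, E) = E*c
-1447*(H + A(11, 2)) = -1447*(1/1515 + 2*11) = -1447*(1/1515 + 22) = -1447*33331/1515 = -48229957/1515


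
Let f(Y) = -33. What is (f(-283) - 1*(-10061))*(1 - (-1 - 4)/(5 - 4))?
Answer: 60168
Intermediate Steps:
(f(-283) - 1*(-10061))*(1 - (-1 - 4)/(5 - 4)) = (-33 - 1*(-10061))*(1 - (-1 - 4)/(5 - 4)) = (-33 + 10061)*(1 - (-5)/1) = 10028*(1 - (-5)) = 10028*(1 - 1*(-5)) = 10028*(1 + 5) = 10028*6 = 60168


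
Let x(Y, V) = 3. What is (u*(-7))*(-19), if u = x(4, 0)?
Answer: 399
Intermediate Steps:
u = 3
(u*(-7))*(-19) = (3*(-7))*(-19) = -21*(-19) = 399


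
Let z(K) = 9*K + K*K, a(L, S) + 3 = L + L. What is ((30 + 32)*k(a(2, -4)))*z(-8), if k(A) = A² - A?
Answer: 0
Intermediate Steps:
a(L, S) = -3 + 2*L (a(L, S) = -3 + (L + L) = -3 + 2*L)
z(K) = K² + 9*K (z(K) = 9*K + K² = K² + 9*K)
((30 + 32)*k(a(2, -4)))*z(-8) = ((30 + 32)*((-3 + 2*2)*(-1 + (-3 + 2*2))))*(-8*(9 - 8)) = (62*((-3 + 4)*(-1 + (-3 + 4))))*(-8*1) = (62*(1*(-1 + 1)))*(-8) = (62*(1*0))*(-8) = (62*0)*(-8) = 0*(-8) = 0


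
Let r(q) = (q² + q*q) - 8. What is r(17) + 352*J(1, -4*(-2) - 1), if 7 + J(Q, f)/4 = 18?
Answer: 16058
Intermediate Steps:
J(Q, f) = 44 (J(Q, f) = -28 + 4*18 = -28 + 72 = 44)
r(q) = -8 + 2*q² (r(q) = (q² + q²) - 8 = 2*q² - 8 = -8 + 2*q²)
r(17) + 352*J(1, -4*(-2) - 1) = (-8 + 2*17²) + 352*44 = (-8 + 2*289) + 15488 = (-8 + 578) + 15488 = 570 + 15488 = 16058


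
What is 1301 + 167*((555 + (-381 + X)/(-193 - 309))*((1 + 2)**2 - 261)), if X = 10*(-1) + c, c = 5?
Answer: -5870307281/251 ≈ -2.3388e+7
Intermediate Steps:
X = -5 (X = 10*(-1) + 5 = -10 + 5 = -5)
1301 + 167*((555 + (-381 + X)/(-193 - 309))*((1 + 2)**2 - 261)) = 1301 + 167*((555 + (-381 - 5)/(-193 - 309))*((1 + 2)**2 - 261)) = 1301 + 167*((555 - 386/(-502))*(3**2 - 261)) = 1301 + 167*((555 - 386*(-1/502))*(9 - 261)) = 1301 + 167*((555 + 193/251)*(-252)) = 1301 + 167*((139498/251)*(-252)) = 1301 + 167*(-35153496/251) = 1301 - 5870633832/251 = -5870307281/251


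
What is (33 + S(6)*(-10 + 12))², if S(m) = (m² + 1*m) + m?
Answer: 16641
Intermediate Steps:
S(m) = m² + 2*m (S(m) = (m² + m) + m = (m + m²) + m = m² + 2*m)
(33 + S(6)*(-10 + 12))² = (33 + (6*(2 + 6))*(-10 + 12))² = (33 + (6*8)*2)² = (33 + 48*2)² = (33 + 96)² = 129² = 16641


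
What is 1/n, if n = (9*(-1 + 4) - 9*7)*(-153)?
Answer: 1/5508 ≈ 0.00018155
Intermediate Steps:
n = 5508 (n = (9*3 - 63)*(-153) = (27 - 63)*(-153) = -36*(-153) = 5508)
1/n = 1/5508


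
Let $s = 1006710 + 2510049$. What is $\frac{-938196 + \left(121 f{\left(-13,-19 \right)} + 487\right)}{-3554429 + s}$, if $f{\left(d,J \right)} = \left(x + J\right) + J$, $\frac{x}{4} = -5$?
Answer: $\frac{944727}{37670} \approx 25.079$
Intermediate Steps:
$x = -20$ ($x = 4 \left(-5\right) = -20$)
$s = 3516759$
$f{\left(d,J \right)} = -20 + 2 J$ ($f{\left(d,J \right)} = \left(-20 + J\right) + J = -20 + 2 J$)
$\frac{-938196 + \left(121 f{\left(-13,-19 \right)} + 487\right)}{-3554429 + s} = \frac{-938196 + \left(121 \left(-20 + 2 \left(-19\right)\right) + 487\right)}{-3554429 + 3516759} = \frac{-938196 + \left(121 \left(-20 - 38\right) + 487\right)}{-37670} = \left(-938196 + \left(121 \left(-58\right) + 487\right)\right) \left(- \frac{1}{37670}\right) = \left(-938196 + \left(-7018 + 487\right)\right) \left(- \frac{1}{37670}\right) = \left(-938196 - 6531\right) \left(- \frac{1}{37670}\right) = \left(-944727\right) \left(- \frac{1}{37670}\right) = \frac{944727}{37670}$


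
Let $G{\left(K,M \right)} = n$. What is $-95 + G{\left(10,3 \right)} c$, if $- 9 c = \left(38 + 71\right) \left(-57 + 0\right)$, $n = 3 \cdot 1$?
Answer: $1976$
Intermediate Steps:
$n = 3$
$G{\left(K,M \right)} = 3$
$c = \frac{2071}{3}$ ($c = - \frac{\left(38 + 71\right) \left(-57 + 0\right)}{9} = - \frac{109 \left(-57\right)}{9} = \left(- \frac{1}{9}\right) \left(-6213\right) = \frac{2071}{3} \approx 690.33$)
$-95 + G{\left(10,3 \right)} c = -95 + 3 \cdot \frac{2071}{3} = -95 + 2071 = 1976$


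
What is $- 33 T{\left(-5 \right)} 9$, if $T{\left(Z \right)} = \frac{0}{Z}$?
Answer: $0$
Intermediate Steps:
$T{\left(Z \right)} = 0$
$- 33 T{\left(-5 \right)} 9 = \left(-33\right) 0 \cdot 9 = 0 \cdot 9 = 0$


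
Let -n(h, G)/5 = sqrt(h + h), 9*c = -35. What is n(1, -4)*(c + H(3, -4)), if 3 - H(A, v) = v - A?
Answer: -275*sqrt(2)/9 ≈ -43.212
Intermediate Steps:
H(A, v) = 3 + A - v (H(A, v) = 3 - (v - A) = 3 + (A - v) = 3 + A - v)
c = -35/9 (c = (1/9)*(-35) = -35/9 ≈ -3.8889)
n(h, G) = -5*sqrt(2)*sqrt(h) (n(h, G) = -5*sqrt(h + h) = -5*sqrt(2)*sqrt(h))
n(1, -4)*(c + H(3, -4)) = (-5*sqrt(2)*sqrt(1))*(-35/9 + (3 + 3 - 1*(-4))) = (-5*sqrt(2)*1)*(-35/9 + (3 + 3 + 4)) = (-5*sqrt(2))*(-35/9 + 10) = -5*sqrt(2)*(55/9) = -275*sqrt(2)/9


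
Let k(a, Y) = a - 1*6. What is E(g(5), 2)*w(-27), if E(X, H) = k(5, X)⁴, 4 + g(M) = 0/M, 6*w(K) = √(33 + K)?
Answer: √6/6 ≈ 0.40825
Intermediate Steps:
w(K) = √(33 + K)/6
k(a, Y) = -6 + a (k(a, Y) = a - 6 = -6 + a)
g(M) = -4 (g(M) = -4 + 0/M = -4 + 0 = -4)
E(X, H) = 1 (E(X, H) = (-6 + 5)⁴ = (-1)⁴ = 1)
E(g(5), 2)*w(-27) = 1*(√(33 - 27)/6) = 1*(√6/6) = √6/6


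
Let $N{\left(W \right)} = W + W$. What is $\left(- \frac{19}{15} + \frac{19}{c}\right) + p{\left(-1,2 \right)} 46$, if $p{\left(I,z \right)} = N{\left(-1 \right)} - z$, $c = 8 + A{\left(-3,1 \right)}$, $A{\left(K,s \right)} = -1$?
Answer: $- \frac{19168}{105} \approx -182.55$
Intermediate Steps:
$c = 7$ ($c = 8 - 1 = 7$)
$N{\left(W \right)} = 2 W$
$p{\left(I,z \right)} = -2 - z$ ($p{\left(I,z \right)} = 2 \left(-1\right) - z = -2 - z$)
$\left(- \frac{19}{15} + \frac{19}{c}\right) + p{\left(-1,2 \right)} 46 = \left(- \frac{19}{15} + \frac{19}{7}\right) + \left(-2 - 2\right) 46 = \left(\left(-19\right) \frac{1}{15} + 19 \cdot \frac{1}{7}\right) + \left(-2 - 2\right) 46 = \left(- \frac{19}{15} + \frac{19}{7}\right) - 184 = \frac{152}{105} - 184 = - \frac{19168}{105}$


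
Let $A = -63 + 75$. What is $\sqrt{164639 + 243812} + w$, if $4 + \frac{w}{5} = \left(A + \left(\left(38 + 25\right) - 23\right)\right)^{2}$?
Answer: $13500 + \sqrt{408451} \approx 14139.0$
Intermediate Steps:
$A = 12$
$w = 13500$ ($w = -20 + 5 \left(12 + \left(\left(38 + 25\right) - 23\right)\right)^{2} = -20 + 5 \left(12 + \left(63 - 23\right)\right)^{2} = -20 + 5 \left(12 + 40\right)^{2} = -20 + 5 \cdot 52^{2} = -20 + 5 \cdot 2704 = -20 + 13520 = 13500$)
$\sqrt{164639 + 243812} + w = \sqrt{164639 + 243812} + 13500 = \sqrt{408451} + 13500 = 13500 + \sqrt{408451}$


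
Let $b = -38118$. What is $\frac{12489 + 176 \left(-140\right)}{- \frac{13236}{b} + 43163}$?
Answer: $- \frac{77195303}{274216745} \approx -0.28151$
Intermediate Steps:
$\frac{12489 + 176 \left(-140\right)}{- \frac{13236}{b} + 43163} = \frac{12489 + 176 \left(-140\right)}{- \frac{13236}{-38118} + 43163} = \frac{12489 - 24640}{\left(-13236\right) \left(- \frac{1}{38118}\right) + 43163} = - \frac{12151}{\frac{2206}{6353} + 43163} = - \frac{12151}{\frac{274216745}{6353}} = \left(-12151\right) \frac{6353}{274216745} = - \frac{77195303}{274216745}$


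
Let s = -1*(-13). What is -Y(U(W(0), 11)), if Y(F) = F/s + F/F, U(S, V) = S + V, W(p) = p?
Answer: -24/13 ≈ -1.8462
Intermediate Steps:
s = 13
Y(F) = 1 + F/13 (Y(F) = F/13 + F/F = F*(1/13) + 1 = F/13 + 1 = 1 + F/13)
-Y(U(W(0), 11)) = -(1 + (0 + 11)/13) = -(1 + (1/13)*11) = -(1 + 11/13) = -1*24/13 = -24/13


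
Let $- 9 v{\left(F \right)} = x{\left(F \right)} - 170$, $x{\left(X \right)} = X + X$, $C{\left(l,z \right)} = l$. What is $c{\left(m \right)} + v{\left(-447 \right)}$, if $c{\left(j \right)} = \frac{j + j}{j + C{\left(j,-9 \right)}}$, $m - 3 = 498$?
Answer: $\frac{1073}{9} \approx 119.22$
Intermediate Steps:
$m = 501$ ($m = 3 + 498 = 501$)
$x{\left(X \right)} = 2 X$
$c{\left(j \right)} = 1$ ($c{\left(j \right)} = \frac{j + j}{j + j} = \frac{2 j}{2 j} = 2 j \frac{1}{2 j} = 1$)
$v{\left(F \right)} = \frac{170}{9} - \frac{2 F}{9}$ ($v{\left(F \right)} = - \frac{2 F - 170}{9} = - \frac{-170 + 2 F}{9} = \frac{170}{9} - \frac{2 F}{9}$)
$c{\left(m \right)} + v{\left(-447 \right)} = 1 + \left(\frac{170}{9} - - \frac{298}{3}\right) = 1 + \left(\frac{170}{9} + \frac{298}{3}\right) = 1 + \frac{1064}{9} = \frac{1073}{9}$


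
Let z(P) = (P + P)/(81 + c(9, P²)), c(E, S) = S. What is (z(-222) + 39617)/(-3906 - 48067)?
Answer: -651897587/855215715 ≈ -0.76226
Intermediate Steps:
z(P) = 2*P/(81 + P²) (z(P) = (P + P)/(81 + P²) = (2*P)/(81 + P²) = 2*P/(81 + P²))
(z(-222) + 39617)/(-3906 - 48067) = (2*(-222)/(81 + (-222)²) + 39617)/(-3906 - 48067) = (2*(-222)/(81 + 49284) + 39617)/(-51973) = (2*(-222)/49365 + 39617)*(-1/51973) = (2*(-222)*(1/49365) + 39617)*(-1/51973) = (-148/16455 + 39617)*(-1/51973) = (651897587/16455)*(-1/51973) = -651897587/855215715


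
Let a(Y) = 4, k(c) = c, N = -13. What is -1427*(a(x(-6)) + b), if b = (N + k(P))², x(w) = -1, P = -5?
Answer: -468056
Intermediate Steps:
b = 324 (b = (-13 - 5)² = (-18)² = 324)
-1427*(a(x(-6)) + b) = -1427*(4 + 324) = -1427*328 = -468056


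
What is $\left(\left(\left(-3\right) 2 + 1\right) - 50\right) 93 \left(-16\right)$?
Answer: $81840$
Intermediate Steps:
$\left(\left(\left(-3\right) 2 + 1\right) - 50\right) 93 \left(-16\right) = \left(\left(-6 + 1\right) - 50\right) 93 \left(-16\right) = \left(-5 - 50\right) 93 \left(-16\right) = \left(-55\right) 93 \left(-16\right) = \left(-5115\right) \left(-16\right) = 81840$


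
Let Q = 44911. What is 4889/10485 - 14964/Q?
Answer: 62672339/470891835 ≈ 0.13309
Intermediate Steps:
4889/10485 - 14964/Q = 4889/10485 - 14964/44911 = 62672339/470891835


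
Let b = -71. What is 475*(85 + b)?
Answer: 6650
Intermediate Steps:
475*(85 + b) = 475*(85 - 71) = 475*14 = 6650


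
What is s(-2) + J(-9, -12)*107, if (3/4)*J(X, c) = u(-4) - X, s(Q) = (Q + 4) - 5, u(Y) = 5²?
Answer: 14543/3 ≈ 4847.7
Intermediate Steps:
u(Y) = 25
s(Q) = -1 + Q (s(Q) = (4 + Q) - 5 = -1 + Q)
J(X, c) = 100/3 - 4*X/3 (J(X, c) = 4*(25 - X)/3 = 100/3 - 4*X/3)
s(-2) + J(-9, -12)*107 = (-1 - 2) + (100/3 - 4/3*(-9))*107 = -3 + (100/3 + 12)*107 = -3 + (136/3)*107 = -3 + 14552/3 = 14543/3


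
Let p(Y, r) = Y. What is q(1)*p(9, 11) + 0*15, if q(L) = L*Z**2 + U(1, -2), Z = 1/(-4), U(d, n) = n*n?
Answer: 585/16 ≈ 36.563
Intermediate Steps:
U(d, n) = n**2
Z = -1/4 ≈ -0.25000
q(L) = 4 + L/16 (q(L) = L*(-1/4)**2 + (-2)**2 = L*(1/16) + 4 = L/16 + 4 = 4 + L/16)
q(1)*p(9, 11) + 0*15 = (4 + (1/16)*1)*9 + 0*15 = (4 + 1/16)*9 + 0 = (65/16)*9 + 0 = 585/16 + 0 = 585/16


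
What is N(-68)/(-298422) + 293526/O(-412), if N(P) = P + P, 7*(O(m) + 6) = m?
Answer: -153290562515/33870897 ≈ -4525.7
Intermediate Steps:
O(m) = -6 + m/7
N(P) = 2*P
N(-68)/(-298422) + 293526/O(-412) = (2*(-68))/(-298422) + 293526/(-6 + (⅐)*(-412)) = -136*(-1/298422) + 293526/(-6 - 412/7) = 68/149211 + 293526/(-454/7) = 68/149211 + 293526*(-7/454) = 68/149211 - 1027341/227 = -153290562515/33870897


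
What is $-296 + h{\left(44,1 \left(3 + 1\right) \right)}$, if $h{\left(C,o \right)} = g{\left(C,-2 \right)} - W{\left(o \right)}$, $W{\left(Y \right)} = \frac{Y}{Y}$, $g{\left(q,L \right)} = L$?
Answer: $-299$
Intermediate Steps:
$W{\left(Y \right)} = 1$
$h{\left(C,o \right)} = -3$ ($h{\left(C,o \right)} = -2 - 1 = -3$)
$-296 + h{\left(44,1 \left(3 + 1\right) \right)} = -296 - 3 = -299$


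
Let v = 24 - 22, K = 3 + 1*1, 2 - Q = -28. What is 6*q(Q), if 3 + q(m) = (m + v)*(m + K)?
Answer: 6510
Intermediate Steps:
Q = 30 (Q = 2 - 1*(-28) = 2 + 28 = 30)
K = 4 (K = 3 + 1 = 4)
v = 2
q(m) = -3 + (2 + m)*(4 + m) (q(m) = -3 + (m + 2)*(m + 4) = -3 + (2 + m)*(4 + m))
6*q(Q) = 6*(5 + 30**2 + 6*30) = 6*(5 + 900 + 180) = 6*1085 = 6510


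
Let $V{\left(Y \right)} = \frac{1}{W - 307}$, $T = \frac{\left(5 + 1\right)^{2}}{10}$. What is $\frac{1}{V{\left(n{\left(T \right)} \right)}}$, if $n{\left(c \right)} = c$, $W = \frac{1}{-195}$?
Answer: $- \frac{59866}{195} \approx -307.0$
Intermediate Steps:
$W = - \frac{1}{195} \approx -0.0051282$
$T = \frac{18}{5}$ ($T = 6^{2} \cdot \frac{1}{10} = 36 \cdot \frac{1}{10} = \frac{18}{5} \approx 3.6$)
$V{\left(Y \right)} = - \frac{195}{59866}$ ($V{\left(Y \right)} = \frac{1}{- \frac{1}{195} - 307} = \frac{1}{- \frac{59866}{195}} = - \frac{195}{59866}$)
$\frac{1}{V{\left(n{\left(T \right)} \right)}} = \frac{1}{- \frac{195}{59866}} = - \frac{59866}{195}$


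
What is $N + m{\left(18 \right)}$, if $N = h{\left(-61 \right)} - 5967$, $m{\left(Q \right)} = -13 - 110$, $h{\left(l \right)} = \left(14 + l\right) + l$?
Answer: $-6198$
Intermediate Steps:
$h{\left(l \right)} = 14 + 2 l$
$m{\left(Q \right)} = -123$
$N = -6075$ ($N = \left(14 + 2 \left(-61\right)\right) - 5967 = \left(14 - 122\right) - 5967 = -108 - 5967 = -6075$)
$N + m{\left(18 \right)} = -6075 - 123 = -6198$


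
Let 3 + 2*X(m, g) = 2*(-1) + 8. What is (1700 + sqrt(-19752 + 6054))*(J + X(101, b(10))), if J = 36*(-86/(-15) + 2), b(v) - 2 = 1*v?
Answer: 475830 + 8397*I*sqrt(1522)/10 ≈ 4.7583e+5 + 32759.0*I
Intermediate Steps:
b(v) = 2 + v (b(v) = 2 + 1*v = 2 + v)
X(m, g) = 3/2 (X(m, g) = -3/2 + (2*(-1) + 8)/2 = -3/2 + (-2 + 8)/2 = -3/2 + (1/2)*6 = -3/2 + 3 = 3/2)
J = 1392/5 (J = 36*(-86*(-1/15) + 2) = 36*(86/15 + 2) = 36*(116/15) = 1392/5 ≈ 278.40)
(1700 + sqrt(-19752 + 6054))*(J + X(101, b(10))) = (1700 + sqrt(-19752 + 6054))*(1392/5 + 3/2) = (1700 + sqrt(-13698))*(2799/10) = (1700 + 3*I*sqrt(1522))*(2799/10) = 475830 + 8397*I*sqrt(1522)/10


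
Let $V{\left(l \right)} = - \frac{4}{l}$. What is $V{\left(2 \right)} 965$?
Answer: $-1930$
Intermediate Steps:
$V{\left(2 \right)} 965 = - \frac{4}{2} \cdot 965 = \left(-4\right) \frac{1}{2} \cdot 965 = \left(-2\right) 965 = -1930$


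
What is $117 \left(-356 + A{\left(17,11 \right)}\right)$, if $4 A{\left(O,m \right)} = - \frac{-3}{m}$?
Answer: $- \frac{1832337}{44} \approx -41644.0$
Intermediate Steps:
$A{\left(O,m \right)} = \frac{3}{4 m}$ ($A{\left(O,m \right)} = \frac{\left(-1\right) \left(- \frac{3}{m}\right)}{4} = \frac{3 \frac{1}{m}}{4} = \frac{3}{4 m}$)
$117 \left(-356 + A{\left(17,11 \right)}\right) = 117 \left(-356 + \frac{3}{4 \cdot 11}\right) = 117 \left(-356 + \frac{3}{4} \cdot \frac{1}{11}\right) = 117 \left(-356 + \frac{3}{44}\right) = 117 \left(- \frac{15661}{44}\right) = - \frac{1832337}{44}$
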